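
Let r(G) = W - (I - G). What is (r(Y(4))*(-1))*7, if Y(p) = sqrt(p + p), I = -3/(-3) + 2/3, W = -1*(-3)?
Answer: -28/3 - 14*sqrt(2) ≈ -29.132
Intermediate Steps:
W = 3
I = 5/3 (I = -3*(-1/3) + 2*(1/3) = 1 + 2/3 = 5/3 ≈ 1.6667)
Y(p) = sqrt(2)*sqrt(p) (Y(p) = sqrt(2*p) = sqrt(2)*sqrt(p))
r(G) = 4/3 + G (r(G) = 3 - (5/3 - G) = 3 + (-5/3 + G) = 4/3 + G)
(r(Y(4))*(-1))*7 = ((4/3 + sqrt(2)*sqrt(4))*(-1))*7 = ((4/3 + sqrt(2)*2)*(-1))*7 = ((4/3 + 2*sqrt(2))*(-1))*7 = (-4/3 - 2*sqrt(2))*7 = -28/3 - 14*sqrt(2)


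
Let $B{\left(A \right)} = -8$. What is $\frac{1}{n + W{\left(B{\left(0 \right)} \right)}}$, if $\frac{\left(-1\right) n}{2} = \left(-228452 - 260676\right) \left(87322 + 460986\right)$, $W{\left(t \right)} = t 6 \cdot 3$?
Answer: $\frac{1}{536385590704} \approx 1.8643 \cdot 10^{-12}$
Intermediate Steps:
$W{\left(t \right)} = 18 t$ ($W{\left(t \right)} = 6 t 3 = 18 t$)
$n = 536385590848$ ($n = - 2 \left(-228452 - 260676\right) \left(87322 + 460986\right) = - 2 \left(-228452 - 260676\right) 548308 = - 2 \left(\left(-489128\right) 548308\right) = \left(-2\right) \left(-268192795424\right) = 536385590848$)
$\frac{1}{n + W{\left(B{\left(0 \right)} \right)}} = \frac{1}{536385590848 + 18 \left(-8\right)} = \frac{1}{536385590848 - 144} = \frac{1}{536385590704}$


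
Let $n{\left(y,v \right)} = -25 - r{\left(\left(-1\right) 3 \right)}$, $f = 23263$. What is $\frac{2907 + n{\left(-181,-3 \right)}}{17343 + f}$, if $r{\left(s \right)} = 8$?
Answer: $\frac{1437}{20303} \approx 0.070778$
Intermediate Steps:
$n{\left(y,v \right)} = -33$ ($n{\left(y,v \right)} = -25 - 8 = -33$)
$\frac{2907 + n{\left(-181,-3 \right)}}{17343 + f} = \frac{2907 - 33}{17343 + 23263} = \frac{2874}{40606} = 2874 \cdot \frac{1}{40606} = \frac{1437}{20303}$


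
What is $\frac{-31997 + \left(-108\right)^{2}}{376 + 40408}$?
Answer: $- \frac{20333}{40784} \approx -0.49855$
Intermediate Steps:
$\frac{-31997 + \left(-108\right)^{2}}{376 + 40408} = \frac{-31997 + 11664}{40784} = \left(-20333\right) \frac{1}{40784} = - \frac{20333}{40784}$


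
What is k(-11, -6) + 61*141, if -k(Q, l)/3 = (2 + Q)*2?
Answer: 8655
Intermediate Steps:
k(Q, l) = -12 - 6*Q (k(Q, l) = -3*(2 + Q)*2 = -3*(4 + 2*Q) = -12 - 6*Q)
k(-11, -6) + 61*141 = (-12 - 6*(-11)) + 61*141 = (-12 + 66) + 8601 = 54 + 8601 = 8655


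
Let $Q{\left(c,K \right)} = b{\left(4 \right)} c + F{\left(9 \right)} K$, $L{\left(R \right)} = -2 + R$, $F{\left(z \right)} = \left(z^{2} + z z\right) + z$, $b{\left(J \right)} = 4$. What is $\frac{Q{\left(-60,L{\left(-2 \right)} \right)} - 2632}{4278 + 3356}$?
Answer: $- \frac{1778}{3817} \approx -0.46581$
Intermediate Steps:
$F{\left(z \right)} = z + 2 z^{2}$ ($F{\left(z \right)} = \left(z^{2} + z^{2}\right) + z = 2 z^{2} + z = z + 2 z^{2}$)
$Q{\left(c,K \right)} = 4 c + 171 K$ ($Q{\left(c,K \right)} = 4 c + 9 \left(1 + 2 \cdot 9\right) K = 4 c + 9 \left(1 + 18\right) K = 4 c + 9 \cdot 19 K = 4 c + 171 K$)
$\frac{Q{\left(-60,L{\left(-2 \right)} \right)} - 2632}{4278 + 3356} = \frac{\left(4 \left(-60\right) + 171 \left(-2 - 2\right)\right) - 2632}{4278 + 3356} = \frac{\left(-240 + 171 \left(-4\right)\right) - 2632}{7634} = \left(\left(-240 - 684\right) - 2632\right) \frac{1}{7634} = \left(-924 - 2632\right) \frac{1}{7634} = \left(-3556\right) \frac{1}{7634} = - \frac{1778}{3817}$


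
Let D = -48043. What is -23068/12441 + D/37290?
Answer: -44179051/14058330 ≈ -3.1426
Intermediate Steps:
-23068/12441 + D/37290 = -23068/12441 - 48043/37290 = -44179051/14058330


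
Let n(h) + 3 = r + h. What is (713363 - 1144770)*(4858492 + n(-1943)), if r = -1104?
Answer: -2094671666894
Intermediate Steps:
n(h) = -1107 + h (n(h) = -3 + (-1104 + h) = -1107 + h)
(713363 - 1144770)*(4858492 + n(-1943)) = (713363 - 1144770)*(4858492 + (-1107 - 1943)) = -431407*(4858492 - 3050) = -431407*4855442 = -2094671666894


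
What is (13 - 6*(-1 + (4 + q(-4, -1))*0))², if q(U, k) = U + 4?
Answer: 361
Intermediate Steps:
q(U, k) = 4 + U
(13 - 6*(-1 + (4 + q(-4, -1))*0))² = (13 - 6*(-1 + (4 + (4 - 4))*0))² = (13 - 6*(-1 + (4 + 0)*0))² = (13 - 6*(-1 + 4*0))² = (13 - 6*(-1 + 0))² = (13 - 6*(-1))² = (13 + 6)² = 19² = 361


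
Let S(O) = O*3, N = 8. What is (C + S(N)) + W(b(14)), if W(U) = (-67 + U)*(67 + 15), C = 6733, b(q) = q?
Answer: 2411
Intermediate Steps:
S(O) = 3*O
W(U) = -5494 + 82*U (W(U) = (-67 + U)*82 = -5494 + 82*U)
(C + S(N)) + W(b(14)) = (6733 + 3*8) + (-5494 + 82*14) = (6733 + 24) + (-5494 + 1148) = 6757 - 4346 = 2411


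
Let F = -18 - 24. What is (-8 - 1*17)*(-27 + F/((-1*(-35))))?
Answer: 705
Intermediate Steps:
F = -42
(-8 - 1*17)*(-27 + F/((-1*(-35)))) = (-8 - 1*17)*(-27 - 42/((-1*(-35)))) = (-8 - 17)*(-27 - 42/35) = -25*(-27 - 42*1/35) = -25*(-27 - 6/5) = -25*(-141/5) = 705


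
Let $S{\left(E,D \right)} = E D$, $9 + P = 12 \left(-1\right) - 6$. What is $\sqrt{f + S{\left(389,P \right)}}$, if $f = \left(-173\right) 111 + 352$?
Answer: $i \sqrt{29354} \approx 171.33 i$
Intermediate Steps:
$P = -27$ ($P = -9 + \left(12 \left(-1\right) - 6\right) = -9 - 18 = -27$)
$S{\left(E,D \right)} = D E$
$f = -18851$ ($f = -19203 + 352 = -18851$)
$\sqrt{f + S{\left(389,P \right)}} = \sqrt{-18851 - 10503} = \sqrt{-29354} = i \sqrt{29354}$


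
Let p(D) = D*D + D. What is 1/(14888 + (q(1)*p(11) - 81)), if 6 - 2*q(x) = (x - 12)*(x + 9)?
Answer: 1/22463 ≈ 4.4518e-5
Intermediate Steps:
p(D) = D + D² (p(D) = D² + D = D + D²)
q(x) = 3 - (-12 + x)*(9 + x)/2 (q(x) = 3 - (x - 12)*(x + 9)/2 = 3 - (-12 + x)*(9 + x)/2)
1/(14888 + (q(1)*p(11) - 81)) = 1/(14888 + ((57 - ½*1² + (3/2)*1)*(11*(1 + 11)) - 81)) = 1/(14888 + ((57 - ½*1 + 3/2)*(11*12) - 81)) = 1/(14888 + ((57 - ½ + 3/2)*132 - 81)) = 1/(14888 + (58*132 - 81)) = 1/(14888 + (7656 - 81)) = 1/(14888 + 7575) = 1/22463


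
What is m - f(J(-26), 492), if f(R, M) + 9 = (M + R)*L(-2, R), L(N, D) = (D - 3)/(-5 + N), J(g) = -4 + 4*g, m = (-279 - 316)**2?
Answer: 2435614/7 ≈ 3.4795e+5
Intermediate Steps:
m = 354025 (m = (-595)**2 = 354025)
L(N, D) = (-3 + D)/(-5 + N)
f(R, M) = -9 + (3/7 - R/7)*(M + R) (f(R, M) = -9 + (M + R)*((-3 + R)/(-5 - 2)) = -9 + (M + R)*((-3 + R)/(-7)) = -9 + (M + R)*(-(-3 + R)/7) = -9 + (M + R)*(3/7 - R/7) = -9 + (3/7 - R/7)*(M + R))
m - f(J(-26), 492) = 354025 - (-9 - 1/7*492*(-3 + (-4 + 4*(-26))) - (-4 + 4*(-26))*(-3 + (-4 + 4*(-26)))/7) = 354025 - (-9 - 1/7*492*(-3 + (-4 - 104)) - (-4 - 104)*(-3 + (-4 - 104))/7) = 354025 - (-9 - 1/7*492*(-3 - 108) - 1/7*(-108)*(-3 - 108)) = 354025 - (-9 - 1/7*492*(-111) - 1/7*(-108)*(-111)) = 354025 - (-9 + 54612/7 - 11988/7) = 354025 - 1*42561/7 = 354025 - 42561/7 = 2435614/7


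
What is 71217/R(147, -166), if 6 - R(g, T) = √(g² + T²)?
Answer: -427302/49129 - 71217*√49165/49129 ≈ -330.12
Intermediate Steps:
R(g, T) = 6 - √(T² + g²) (R(g, T) = 6 - √(g² + T²) = 6 - √(T² + g²))
71217/R(147, -166) = 71217/(6 - √((-166)² + 147²)) = 71217/(6 - √(27556 + 21609)) = 71217/(6 - √49165)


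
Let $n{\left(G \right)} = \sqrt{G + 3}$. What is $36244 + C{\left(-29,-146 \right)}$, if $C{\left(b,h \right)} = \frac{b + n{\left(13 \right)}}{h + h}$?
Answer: $\frac{10583273}{292} \approx 36244.0$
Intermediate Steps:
$n{\left(G \right)} = \sqrt{3 + G}$
$C{\left(b,h \right)} = \frac{4 + b}{2 h}$ ($C{\left(b,h \right)} = \frac{b + \sqrt{3 + 13}}{h + h} = \frac{b + \sqrt{16}}{2 h} = \left(b + 4\right) \frac{1}{2 h} = \left(4 + b\right) \frac{1}{2 h} = \frac{4 + b}{2 h}$)
$36244 + C{\left(-29,-146 \right)} = 36244 + \frac{4 - 29}{2 \left(-146\right)} = 36244 + \frac{1}{2} \left(- \frac{1}{146}\right) \left(-25\right) = 36244 + \frac{25}{292} = \frac{10583273}{292}$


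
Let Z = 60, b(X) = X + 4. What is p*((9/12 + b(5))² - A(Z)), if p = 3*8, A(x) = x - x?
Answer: 4563/2 ≈ 2281.5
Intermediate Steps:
b(X) = 4 + X
A(x) = 0
p = 24
p*((9/12 + b(5))² - A(Z)) = 24*((9/12 + (4 + 5))² - 1*0) = 24*((9*(1/12) + 9)² + 0) = 24*((¾ + 9)² + 0) = 24*((39/4)² + 0) = 24*(1521/16 + 0) = 24*(1521/16) = 4563/2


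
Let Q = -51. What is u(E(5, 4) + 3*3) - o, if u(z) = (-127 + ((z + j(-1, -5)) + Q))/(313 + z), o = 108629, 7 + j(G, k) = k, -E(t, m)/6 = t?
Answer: -31719879/292 ≈ -1.0863e+5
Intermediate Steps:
E(t, m) = -6*t
j(G, k) = -7 + k
u(z) = (-190 + z)/(313 + z) (u(z) = (-127 + ((z + (-7 - 5)) - 51))/(313 + z) = (-127 + ((z - 12) - 51))/(313 + z) = (-127 + ((-12 + z) - 51))/(313 + z) = (-127 + (-63 + z))/(313 + z) = (-190 + z)/(313 + z))
u(E(5, 4) + 3*3) - o = (-190 + (-6*5 + 3*3))/(313 + (-6*5 + 3*3)) - 1*108629 = (-190 + (-30 + 9))/(313 + (-30 + 9)) - 108629 = (-190 - 21)/(313 - 21) - 108629 = -211/292 - 108629 = -31719879/292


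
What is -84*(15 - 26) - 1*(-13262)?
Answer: 14186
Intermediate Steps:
-84*(15 - 26) - 1*(-13262) = -84*(-11) + 13262 = 924 + 13262 = 14186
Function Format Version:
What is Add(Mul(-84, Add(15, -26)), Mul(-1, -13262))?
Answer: 14186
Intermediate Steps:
Add(Mul(-84, Add(15, -26)), Mul(-1, -13262)) = Add(Mul(-84, -11), 13262) = Add(924, 13262) = 14186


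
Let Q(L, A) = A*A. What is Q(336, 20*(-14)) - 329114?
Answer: -250714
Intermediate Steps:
Q(L, A) = A**2
Q(336, 20*(-14)) - 329114 = (20*(-14))**2 - 329114 = (-280)**2 - 329114 = 78400 - 329114 = -250714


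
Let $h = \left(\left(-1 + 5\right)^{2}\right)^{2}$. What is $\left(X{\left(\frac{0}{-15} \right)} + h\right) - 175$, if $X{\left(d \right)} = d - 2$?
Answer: $79$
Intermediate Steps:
$h = 256$ ($h = \left(4^{2}\right)^{2} = 16^{2} = 256$)
$X{\left(d \right)} = -2 + d$ ($X{\left(d \right)} = d - 2 = -2 + d$)
$\left(X{\left(\frac{0}{-15} \right)} + h\right) - 175 = \left(\left(-2 + \frac{0}{-15}\right) + 256\right) - 175 = \left(\left(-2 + 0 \left(- \frac{1}{15}\right)\right) + 256\right) - 175 = \left(\left(-2 + 0\right) + 256\right) - 175 = \left(-2 + 256\right) - 175 = 254 - 175 = 79$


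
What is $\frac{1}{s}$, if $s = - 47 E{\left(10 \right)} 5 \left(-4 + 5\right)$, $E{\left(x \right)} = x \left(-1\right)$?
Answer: $\frac{1}{2350} \approx 0.00042553$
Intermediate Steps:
$E{\left(x \right)} = - x$
$s = 2350$ ($s = - 47 \left(\left(-1\right) 10\right) 5 \left(-4 + 5\right) = \left(-47\right) \left(-10\right) 5 \cdot 1 = 470 \cdot 5 = 2350$)
$\frac{1}{s} = \frac{1}{2350}$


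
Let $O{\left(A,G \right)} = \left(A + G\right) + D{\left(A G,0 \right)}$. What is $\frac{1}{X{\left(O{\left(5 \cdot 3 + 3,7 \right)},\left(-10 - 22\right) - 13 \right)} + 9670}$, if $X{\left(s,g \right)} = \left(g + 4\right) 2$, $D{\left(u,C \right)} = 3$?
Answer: $\frac{1}{9588} \approx 0.0001043$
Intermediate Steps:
$O{\left(A,G \right)} = 3 + A + G$ ($O{\left(A,G \right)} = \left(A + G\right) + 3 = 3 + A + G$)
$X{\left(s,g \right)} = 8 + 2 g$ ($X{\left(s,g \right)} = \left(4 + g\right) 2 = 8 + 2 g$)
$\frac{1}{X{\left(O{\left(5 \cdot 3 + 3,7 \right)},\left(-10 - 22\right) - 13 \right)} + 9670} = \frac{1}{\left(8 + 2 \left(\left(-10 - 22\right) - 13\right)\right) + 9670} = \frac{1}{\left(8 + 2 \left(-32 - 13\right)\right) + 9670} = \frac{1}{\left(8 + 2 \left(-45\right)\right) + 9670} = \frac{1}{\left(8 - 90\right) + 9670} = \frac{1}{-82 + 9670} = \frac{1}{9588}$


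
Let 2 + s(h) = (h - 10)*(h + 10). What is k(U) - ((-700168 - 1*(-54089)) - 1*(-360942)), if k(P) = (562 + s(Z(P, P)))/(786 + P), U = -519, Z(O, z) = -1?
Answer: 76132040/267 ≈ 2.8514e+5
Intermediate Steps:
s(h) = -2 + (-10 + h)*(10 + h) (s(h) = -2 + (h - 10)*(h + 10) = -2 + (-10 + h)*(10 + h))
k(P) = 461/(786 + P) (k(P) = (562 + (-102 + (-1)²))/(786 + P) = (562 + (-102 + 1))/(786 + P) = (562 - 101)/(786 + P) = 461/(786 + P))
k(U) - ((-700168 - 1*(-54089)) - 1*(-360942)) = 461/(786 - 519) - ((-700168 - 1*(-54089)) - 1*(-360942)) = 461/267 - ((-700168 + 54089) + 360942) = 461*(1/267) - (-646079 + 360942) = 461/267 - 1*(-285137) = 461/267 + 285137 = 76132040/267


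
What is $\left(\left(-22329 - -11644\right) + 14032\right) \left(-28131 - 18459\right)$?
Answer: $-155936730$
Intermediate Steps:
$\left(\left(-22329 - -11644\right) + 14032\right) \left(-28131 - 18459\right) = \left(\left(-22329 + 11644\right) + 14032\right) \left(-46590\right) = \left(-10685 + 14032\right) \left(-46590\right) = 3347 \left(-46590\right) = -155936730$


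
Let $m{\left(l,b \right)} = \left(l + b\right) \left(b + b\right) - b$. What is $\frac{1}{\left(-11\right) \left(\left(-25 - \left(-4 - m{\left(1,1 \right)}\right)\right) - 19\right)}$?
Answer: $\frac{1}{407} \approx 0.002457$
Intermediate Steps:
$m{\left(l,b \right)} = - b + 2 b \left(b + l\right)$ ($m{\left(l,b \right)} = \left(b + l\right) 2 b - b = 2 b \left(b + l\right) - b = - b + 2 b \left(b + l\right)$)
$\frac{1}{\left(-11\right) \left(\left(-25 - \left(-4 - m{\left(1,1 \right)}\right)\right) - 19\right)} = \frac{1}{\left(-11\right) \left(\left(-25 - \left(-4 - 1 \left(-1 + 2 \cdot 1 + 2 \cdot 1\right)\right)\right) - 19\right)} = \frac{1}{\left(-11\right) \left(\left(-25 - \left(-4 - 1 \left(-1 + 2 + 2\right)\right)\right) - 19\right)} = \frac{1}{\left(-11\right) \left(\left(-25 - \left(-4 - 1 \cdot 3\right)\right) - 19\right)} = \frac{1}{\left(-11\right) \left(\left(-25 - \left(-4 - 3\right)\right) - 19\right)} = \frac{1}{\left(-11\right) \left(\left(-25 - -7\right) - 19\right)} = \frac{1}{\left(-11\right) \left(\left(-25 + 7\right) - 19\right)} = \frac{1}{\left(-11\right) \left(-18 - 19\right)} = \frac{1}{\left(-11\right) \left(-37\right)} = \frac{1}{407}$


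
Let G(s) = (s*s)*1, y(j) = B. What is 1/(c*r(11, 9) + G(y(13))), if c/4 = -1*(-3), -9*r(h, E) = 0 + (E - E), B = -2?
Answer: ¼ ≈ 0.25000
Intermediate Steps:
y(j) = -2
G(s) = s² (G(s) = s²*1 = s²)
r(h, E) = 0 (r(h, E) = -(0 + (E - E))/9 = -(0 + 0)/9 = -⅑*0 = 0)
c = 12 (c = 4*(-1*(-3)) = 4*3 = 12)
1/(c*r(11, 9) + G(y(13))) = 1/(12*0 + (-2)²) = 1/(0 + 4) = 1/4 = ¼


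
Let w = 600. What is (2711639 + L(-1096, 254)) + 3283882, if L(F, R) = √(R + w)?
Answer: 5995521 + √854 ≈ 5.9956e+6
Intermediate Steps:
L(F, R) = √(600 + R) (L(F, R) = √(R + 600) = √(600 + R))
(2711639 + L(-1096, 254)) + 3283882 = (2711639 + √(600 + 254)) + 3283882 = (2711639 + √854) + 3283882 = 5995521 + √854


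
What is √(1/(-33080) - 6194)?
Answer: I*√1694502498670/16540 ≈ 78.702*I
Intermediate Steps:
√(1/(-33080) - 6194) = √(-1/33080 - 6194) = √(-204897521/33080) = I*√1694502498670/16540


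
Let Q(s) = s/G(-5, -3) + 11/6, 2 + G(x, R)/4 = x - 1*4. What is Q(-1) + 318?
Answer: 42221/132 ≈ 319.86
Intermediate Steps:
G(x, R) = -24 + 4*x (G(x, R) = -8 + 4*(x - 1*4) = -8 + 4*(x - 4) = -8 + 4*(-4 + x) = -8 + (-16 + 4*x) = -24 + 4*x)
Q(s) = 11/6 - s/44 (Q(s) = s/(-24 + 4*(-5)) + 11/6 = s/(-24 - 20) + 11*(1/6) = s/(-44) + 11/6 = s*(-1/44) + 11/6 = -s/44 + 11/6 = 11/6 - s/44)
Q(-1) + 318 = (11/6 - 1/44*(-1)) + 318 = (11/6 + 1/44) + 318 = 245/132 + 318 = 42221/132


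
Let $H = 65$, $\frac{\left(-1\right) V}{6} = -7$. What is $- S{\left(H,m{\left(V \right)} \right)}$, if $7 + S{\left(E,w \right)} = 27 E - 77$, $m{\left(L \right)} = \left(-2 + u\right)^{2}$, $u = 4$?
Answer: $-1671$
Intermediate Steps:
$V = 42$ ($V = \left(-6\right) \left(-7\right) = 42$)
$m{\left(L \right)} = 4$ ($m{\left(L \right)} = \left(-2 + 4\right)^{2} = 2^{2} = 4$)
$S{\left(E,w \right)} = -84 + 27 E$ ($S{\left(E,w \right)} = -7 + \left(27 E - 77\right) = -7 + \left(-77 + 27 E\right) = -84 + 27 E$)
$- S{\left(H,m{\left(V \right)} \right)} = - (-84 + 27 \cdot 65) = - (-84 + 1755) = \left(-1\right) 1671 = -1671$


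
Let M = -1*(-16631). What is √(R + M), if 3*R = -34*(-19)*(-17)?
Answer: √116733/3 ≈ 113.89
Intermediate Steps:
R = -10982/3 (R = (-34*(-19)*(-17))/3 = (646*(-17))/3 = (⅓)*(-10982) = -10982/3 ≈ -3660.7)
M = 16631
√(R + M) = √(-10982/3 + 16631) = √(38911/3) = √116733/3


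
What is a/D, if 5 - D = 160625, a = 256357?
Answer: -256357/160620 ≈ -1.5960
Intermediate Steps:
D = -160620 (D = 5 - 1*160625 = 5 - 160625 = -160620)
a/D = 256357/(-160620) = 256357*(-1/160620) = -256357/160620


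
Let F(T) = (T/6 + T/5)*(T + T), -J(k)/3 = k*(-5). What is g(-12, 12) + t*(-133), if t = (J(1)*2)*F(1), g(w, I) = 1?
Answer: -2925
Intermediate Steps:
J(k) = 15*k (J(k) = -3*k*(-5) = -(-15)*k = 15*k)
F(T) = 11*T²/15 (F(T) = (T*(⅙) + T*(⅕))*(2*T) = (T/6 + T/5)*(2*T) = (11*T/30)*(2*T) = 11*T²/15)
t = 22 (t = ((15*1)*2)*((11/15)*1²) = (15*2)*((11/15)*1) = 30*(11/15) = 22)
g(-12, 12) + t*(-133) = 1 + 22*(-133) = 1 - 2926 = -2925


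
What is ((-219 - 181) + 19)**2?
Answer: 145161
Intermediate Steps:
((-219 - 181) + 19)**2 = (-400 + 19)**2 = (-381)**2 = 145161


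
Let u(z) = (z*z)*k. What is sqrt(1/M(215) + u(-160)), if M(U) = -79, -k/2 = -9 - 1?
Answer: sqrt(3195391921)/79 ≈ 715.54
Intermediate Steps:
k = 20 (k = -2*(-9 - 1) = -2*(-10) = 20)
u(z) = 20*z**2 (u(z) = (z*z)*20 = z**2*20 = 20*z**2)
sqrt(1/M(215) + u(-160)) = sqrt(1/(-79) + 20*(-160)**2) = sqrt(-1/79 + 20*25600) = sqrt(-1/79 + 512000) = sqrt(40447999/79) = sqrt(3195391921)/79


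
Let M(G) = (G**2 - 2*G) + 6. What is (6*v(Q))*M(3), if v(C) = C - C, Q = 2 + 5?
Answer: 0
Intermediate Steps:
M(G) = 6 + G**2 - 2*G
Q = 7
v(C) = 0
(6*v(Q))*M(3) = (6*0)*(6 + 3**2 - 2*3) = 0*(6 + 9 - 6) = 0*9 = 0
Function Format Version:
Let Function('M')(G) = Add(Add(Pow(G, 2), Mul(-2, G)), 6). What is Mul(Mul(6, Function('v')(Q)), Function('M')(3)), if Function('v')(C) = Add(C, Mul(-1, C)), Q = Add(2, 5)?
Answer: 0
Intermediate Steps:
Function('M')(G) = Add(6, Pow(G, 2), Mul(-2, G))
Q = 7
Function('v')(C) = 0
Mul(Mul(6, Function('v')(Q)), Function('M')(3)) = Mul(Mul(6, 0), Add(6, Pow(3, 2), Mul(-2, 3))) = Mul(0, Add(6, 9, -6)) = Mul(0, 9) = 0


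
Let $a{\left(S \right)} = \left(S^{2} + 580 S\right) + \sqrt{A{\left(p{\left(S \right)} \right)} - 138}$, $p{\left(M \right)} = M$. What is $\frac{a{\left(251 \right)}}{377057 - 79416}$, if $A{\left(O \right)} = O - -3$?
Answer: $\frac{208581}{297641} + \frac{2 \sqrt{29}}{297641} \approx 0.70082$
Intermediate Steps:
$A{\left(O \right)} = 3 + O$ ($A{\left(O \right)} = O + 3 = 3 + O$)
$a{\left(S \right)} = S^{2} + \sqrt{-135 + S} + 580 S$ ($a{\left(S \right)} = \left(S^{2} + 580 S\right) + \sqrt{\left(3 + S\right) - 138} = \left(S^{2} + 580 S\right) + \sqrt{-135 + S} = S^{2} + \sqrt{-135 + S} + 580 S$)
$\frac{a{\left(251 \right)}}{377057 - 79416} = \frac{251^{2} + \sqrt{-135 + 251} + 580 \cdot 251}{377057 - 79416} = \frac{63001 + \sqrt{116} + 145580}{377057 - 79416} = \frac{63001 + 2 \sqrt{29} + 145580}{297641} = \left(208581 + 2 \sqrt{29}\right) \frac{1}{297641} = \frac{208581}{297641} + \frac{2 \sqrt{29}}{297641}$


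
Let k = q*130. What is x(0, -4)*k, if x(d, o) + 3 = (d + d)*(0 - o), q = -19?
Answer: 7410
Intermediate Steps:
k = -2470 (k = -19*130 = -2470)
x(d, o) = -3 - 2*d*o (x(d, o) = -3 + (d + d)*(0 - o) = -3 + (2*d)*(-o) = -3 - 2*d*o)
x(0, -4)*k = (-3 - 2*0*(-4))*(-2470) = (-3 + 0)*(-2470) = -3*(-2470) = 7410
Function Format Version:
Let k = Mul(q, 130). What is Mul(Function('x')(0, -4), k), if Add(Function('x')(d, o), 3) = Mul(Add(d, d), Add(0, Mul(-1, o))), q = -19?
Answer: 7410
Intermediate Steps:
k = -2470 (k = Mul(-19, 130) = -2470)
Function('x')(d, o) = Add(-3, Mul(-2, d, o)) (Function('x')(d, o) = Add(-3, Mul(Add(d, d), Add(0, Mul(-1, o)))) = Add(-3, Mul(Mul(2, d), Mul(-1, o))) = Add(-3, Mul(-2, d, o)))
Mul(Function('x')(0, -4), k) = Mul(Add(-3, Mul(-2, 0, -4)), -2470) = Mul(Add(-3, 0), -2470) = Mul(-3, -2470) = 7410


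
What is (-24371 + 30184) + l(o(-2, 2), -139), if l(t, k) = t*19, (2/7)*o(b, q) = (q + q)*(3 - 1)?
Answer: 6345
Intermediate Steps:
o(b, q) = 14*q (o(b, q) = 7*((q + q)*(3 - 1))/2 = 7*((2*q)*2)/2 = 7*(4*q)/2 = 14*q)
l(t, k) = 19*t
(-24371 + 30184) + l(o(-2, 2), -139) = (-24371 + 30184) + 19*(14*2) = 5813 + 19*28 = 5813 + 532 = 6345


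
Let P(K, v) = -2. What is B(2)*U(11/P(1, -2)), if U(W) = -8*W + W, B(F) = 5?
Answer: 385/2 ≈ 192.50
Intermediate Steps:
U(W) = -7*W
B(2)*U(11/P(1, -2)) = 5*(-77/(-2)) = 5*(-77*(-1)/2) = 5*(-7*(-11/2)) = 5*(77/2) = 385/2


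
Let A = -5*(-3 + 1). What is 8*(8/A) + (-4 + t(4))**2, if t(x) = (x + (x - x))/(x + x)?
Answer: 373/20 ≈ 18.650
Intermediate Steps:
t(x) = 1/2 (t(x) = (x + 0)/((2*x)) = x*(1/(2*x)) = 1/2)
A = 10 (A = -5*(-2) = 10)
8*(8/A) + (-4 + t(4))**2 = 8*(8/10) + (-4 + 1/2)**2 = 8*(8*(1/10)) + (-7/2)**2 = 8*(4/5) + 49/4 = 32/5 + 49/4 = 373/20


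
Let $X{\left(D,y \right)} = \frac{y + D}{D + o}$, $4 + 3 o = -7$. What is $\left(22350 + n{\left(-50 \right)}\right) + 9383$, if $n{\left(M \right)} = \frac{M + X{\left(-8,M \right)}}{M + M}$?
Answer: $\frac{27766769}{875} \approx 31733.0$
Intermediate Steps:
$o = - \frac{11}{3}$ ($o = - \frac{4}{3} + \frac{1}{3} \left(-7\right) = - \frac{4}{3} - \frac{7}{3} = - \frac{11}{3} \approx -3.6667$)
$X{\left(D,y \right)} = \frac{D + y}{- \frac{11}{3} + D}$ ($X{\left(D,y \right)} = \frac{y + D}{D - \frac{11}{3}} = \frac{D + y}{- \frac{11}{3} + D}$)
$n{\left(M \right)} = \frac{\frac{24}{35} + \frac{32 M}{35}}{2 M}$ ($n{\left(M \right)} = \frac{M + \frac{3 \left(-8 + M\right)}{-11 + 3 \left(-8\right)}}{M + M} = \frac{M + \frac{3 \left(-8 + M\right)}{-11 - 24}}{2 M} = \left(M + \frac{3 \left(-8 + M\right)}{-35}\right) \frac{1}{2 M} = \left(M + 3 \left(- \frac{1}{35}\right) \left(-8 + M\right)\right) \frac{1}{2 M} = \left(M - \left(- \frac{24}{35} + \frac{3 M}{35}\right)\right) \frac{1}{2 M} = \left(\frac{24}{35} + \frac{32 M}{35}\right) \frac{1}{2 M} = \frac{\frac{24}{35} + \frac{32 M}{35}}{2 M}$)
$\left(22350 + n{\left(-50 \right)}\right) + 9383 = \left(22350 + \frac{4 \left(3 + 4 \left(-50\right)\right)}{35 \left(-50\right)}\right) + 9383 = \left(22350 + \frac{4}{35} \left(- \frac{1}{50}\right) \left(3 - 200\right)\right) + 9383 = \left(22350 + \frac{4}{35} \left(- \frac{1}{50}\right) \left(-197\right)\right) + 9383 = \left(22350 + \frac{394}{875}\right) + 9383 = \frac{19556644}{875} + 9383 = \frac{27766769}{875}$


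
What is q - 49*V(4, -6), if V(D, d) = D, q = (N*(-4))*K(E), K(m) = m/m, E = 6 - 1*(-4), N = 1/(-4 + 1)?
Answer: -584/3 ≈ -194.67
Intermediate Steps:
N = -⅓ (N = 1/(-3) = -⅓ ≈ -0.33333)
E = 10 (E = 6 + 4 = 10)
K(m) = 1
q = 4/3 (q = -⅓*(-4)*1 = (4/3)*1 = 4/3 ≈ 1.3333)
q - 49*V(4, -6) = 4/3 - 49*4 = 4/3 - 196 = -584/3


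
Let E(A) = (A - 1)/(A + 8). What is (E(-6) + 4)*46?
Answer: 23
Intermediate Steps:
E(A) = (-1 + A)/(8 + A)
(E(-6) + 4)*46 = ((-1 - 6)/(8 - 6) + 4)*46 = (-7/2 + 4)*46 = (1/2)*46 = 23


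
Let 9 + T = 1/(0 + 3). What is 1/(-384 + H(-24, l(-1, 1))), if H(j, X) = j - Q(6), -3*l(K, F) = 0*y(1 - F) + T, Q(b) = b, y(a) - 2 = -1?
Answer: -1/414 ≈ -0.0024155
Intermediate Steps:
y(a) = 1 (y(a) = 2 - 1 = 1)
T = -26/3 (T = -9 + 1/(0 + 3) = -9 + 1/3 = -26/3 ≈ -8.6667)
l(K, F) = 26/9 (l(K, F) = -(0*1 - 26/3)/3 = -(0 - 26/3)/3 = -1/3*(-26/3) = 26/9)
H(j, X) = -6 + j (H(j, X) = j - 1*6 = j - 6 = -6 + j)
1/(-384 + H(-24, l(-1, 1))) = 1/(-384 + (-6 - 24)) = 1/(-384 - 30) = 1/(-414) = -1/414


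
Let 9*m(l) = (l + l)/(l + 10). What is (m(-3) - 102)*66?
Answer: -47168/7 ≈ -6738.3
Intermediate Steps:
m(l) = 2*l/(9*(10 + l)) (m(l) = ((l + l)/(l + 10))/9 = ((2*l)/(10 + l))/9 = (2*l/(10 + l))/9 = 2*l/(9*(10 + l)))
(m(-3) - 102)*66 = ((2/9)*(-3)/(10 - 3) - 102)*66 = ((2/9)*(-3)/7 - 102)*66 = ((2/9)*(-3)*(1/7) - 102)*66 = (-2/21 - 102)*66 = -2144/21*66 = -47168/7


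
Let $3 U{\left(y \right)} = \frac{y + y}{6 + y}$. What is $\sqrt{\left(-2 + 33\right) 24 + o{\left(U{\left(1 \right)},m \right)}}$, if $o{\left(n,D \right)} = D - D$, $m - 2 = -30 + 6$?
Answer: $2 \sqrt{186} \approx 27.276$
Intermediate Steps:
$m = -22$ ($m = 2 + \left(-30 + 6\right) = 2 - 24 = -22$)
$U{\left(y \right)} = \frac{2 y}{3 \left(6 + y\right)}$ ($U{\left(y \right)} = \frac{\left(y + y\right) \frac{1}{6 + y}}{3} = \frac{2 y \frac{1}{6 + y}}{3} = \frac{2 y}{3 \left(6 + y\right)}$)
$o{\left(n,D \right)} = 0$
$\sqrt{\left(-2 + 33\right) 24 + o{\left(U{\left(1 \right)},m \right)}} = \sqrt{\left(-2 + 33\right) 24 + 0} = \sqrt{31 \cdot 24 + 0} = \sqrt{744 + 0} = \sqrt{744} = 2 \sqrt{186}$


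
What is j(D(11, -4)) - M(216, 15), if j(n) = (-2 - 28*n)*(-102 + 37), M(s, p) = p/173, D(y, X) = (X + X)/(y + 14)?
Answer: -391401/865 ≈ -452.49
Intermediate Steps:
D(y, X) = 2*X/(14 + y) (D(y, X) = (2*X)/(14 + y) = 2*X/(14 + y))
M(s, p) = p/173 (M(s, p) = p*(1/173) = p/173)
j(n) = 130 + 1820*n (j(n) = (-2 - 28*n)*(-65) = 130 + 1820*n)
j(D(11, -4)) - M(216, 15) = (130 + 1820*(2*(-4)/(14 + 11))) - 15/173 = (130 + 1820*(2*(-4)/25)) - 1*15/173 = (130 + 1820*(2*(-4)*(1/25))) - 15/173 = (130 + 1820*(-8/25)) - 15/173 = (130 - 2912/5) - 15/173 = -2262/5 - 15/173 = -391401/865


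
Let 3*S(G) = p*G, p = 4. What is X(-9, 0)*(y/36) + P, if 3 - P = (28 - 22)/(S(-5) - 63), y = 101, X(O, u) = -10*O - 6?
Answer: 149698/627 ≈ 238.75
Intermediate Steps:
S(G) = 4*G/3 (S(G) = (4*G)/3 = 4*G/3)
X(O, u) = -6 - 10*O
P = 645/209 (P = 3 - (28 - 22)/((4/3)*(-5) - 63) = 3 - 6/(-20/3 - 63) = 3 - 6/(-209/3) = 3 - 6*(-3)/209 = 3 - 1*(-18/209) = 3 + 18/209 = 645/209 ≈ 3.0861)
X(-9, 0)*(y/36) + P = (-6 - 10*(-9))*(101/36) + 645/209 = (-6 + 90)*(101*(1/36)) + 645/209 = 84*(101/36) + 645/209 = 707/3 + 645/209 = 149698/627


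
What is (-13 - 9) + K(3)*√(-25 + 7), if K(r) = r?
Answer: -22 + 9*I*√2 ≈ -22.0 + 12.728*I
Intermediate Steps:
(-13 - 9) + K(3)*√(-25 + 7) = (-13 - 9) + 3*√(-25 + 7) = -22 + 3*√(-18) = -22 + 3*(3*I*√2) = -22 + 9*I*√2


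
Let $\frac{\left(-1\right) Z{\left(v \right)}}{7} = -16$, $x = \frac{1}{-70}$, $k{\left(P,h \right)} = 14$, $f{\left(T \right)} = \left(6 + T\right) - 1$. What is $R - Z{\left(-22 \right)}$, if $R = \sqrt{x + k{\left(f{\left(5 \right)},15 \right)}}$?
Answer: $-112 + \frac{\sqrt{68530}}{70} \approx -108.26$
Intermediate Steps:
$f{\left(T \right)} = 5 + T$
$x = - \frac{1}{70} \approx -0.014286$
$Z{\left(v \right)} = 112$ ($Z{\left(v \right)} = \left(-7\right) \left(-16\right) = 112$)
$R = \frac{\sqrt{68530}}{70}$ ($R = \sqrt{- \frac{1}{70} + 14} = \sqrt{\frac{979}{70}} = \frac{\sqrt{68530}}{70} \approx 3.7397$)
$R - Z{\left(-22 \right)} = \frac{\sqrt{68530}}{70} - 112 = -112 + \frac{\sqrt{68530}}{70}$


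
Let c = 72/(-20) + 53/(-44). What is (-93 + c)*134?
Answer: -1441639/110 ≈ -13106.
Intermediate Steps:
c = -1057/220 (c = 72*(-1/20) + 53*(-1/44) = -18/5 - 53/44 = -1057/220 ≈ -4.8045)
(-93 + c)*134 = (-93 - 1057/220)*134 = -21517/220*134 = -1441639/110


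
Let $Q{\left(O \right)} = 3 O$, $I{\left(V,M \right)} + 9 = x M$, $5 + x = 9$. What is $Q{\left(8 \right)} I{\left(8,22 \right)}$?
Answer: $1896$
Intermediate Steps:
$x = 4$ ($x = -5 + 9 = 4$)
$I{\left(V,M \right)} = -9 + 4 M$
$Q{\left(8 \right)} I{\left(8,22 \right)} = 3 \cdot 8 \left(-9 + 4 \cdot 22\right) = 24 \left(-9 + 88\right) = 24 \cdot 79 = 1896$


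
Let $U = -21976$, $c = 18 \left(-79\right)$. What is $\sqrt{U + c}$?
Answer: $i \sqrt{23398} \approx 152.96 i$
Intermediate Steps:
$c = -1422$
$\sqrt{U + c} = \sqrt{-21976 - 1422} = \sqrt{-23398} = i \sqrt{23398}$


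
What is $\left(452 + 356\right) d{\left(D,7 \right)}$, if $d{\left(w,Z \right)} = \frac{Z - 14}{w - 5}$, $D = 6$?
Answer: $-5656$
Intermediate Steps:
$d{\left(w,Z \right)} = \frac{-14 + Z}{-5 + w}$
$\left(452 + 356\right) d{\left(D,7 \right)} = \left(452 + 356\right) \frac{-14 + 7}{-5 + 6} = 808 \cdot 1^{-1} \left(-7\right) = 808 \cdot 1 \left(-7\right) = 808 \left(-7\right) = -5656$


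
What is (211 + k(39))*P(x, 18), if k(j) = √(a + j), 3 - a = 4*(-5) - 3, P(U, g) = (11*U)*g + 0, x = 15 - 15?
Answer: 0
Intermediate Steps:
x = 0
P(U, g) = 11*U*g (P(U, g) = 11*U*g + 0 = 11*U*g)
a = 26 (a = 3 - (4*(-5) - 3) = 3 - (-20 - 3) = 3 - 1*(-23) = 3 + 23 = 26)
k(j) = √(26 + j)
(211 + k(39))*P(x, 18) = (211 + √(26 + 39))*(11*0*18) = (211 + √65)*0 = 0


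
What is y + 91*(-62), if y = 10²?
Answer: -5542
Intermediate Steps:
y = 100
y + 91*(-62) = 100 + 91*(-62) = 100 - 5642 = -5542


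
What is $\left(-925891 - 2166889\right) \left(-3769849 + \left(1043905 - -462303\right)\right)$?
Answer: $7000943611980$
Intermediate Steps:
$\left(-925891 - 2166889\right) \left(-3769849 + \left(1043905 - -462303\right)\right) = - 3092780 \left(-3769849 + \left(1043905 + 462303\right)\right) = - 3092780 \left(-3769849 + 1506208\right) = \left(-3092780\right) \left(-2263641\right) = 7000943611980$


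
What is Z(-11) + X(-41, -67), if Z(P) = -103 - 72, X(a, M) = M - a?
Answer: -201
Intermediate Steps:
Z(P) = -175
Z(-11) + X(-41, -67) = -175 + (-67 - 1*(-41)) = -175 + (-67 + 41) = -175 - 26 = -201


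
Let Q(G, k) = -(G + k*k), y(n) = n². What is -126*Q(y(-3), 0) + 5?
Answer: 1139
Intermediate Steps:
Q(G, k) = -G - k² (Q(G, k) = -(G + k²) = -G - k²)
-126*Q(y(-3), 0) + 5 = -126*(-1*(-3)² - 1*0²) + 5 = -126*(-1*9 - 1*0) + 5 = -126*(-9 + 0) + 5 = -126*(-9) + 5 = 1134 + 5 = 1139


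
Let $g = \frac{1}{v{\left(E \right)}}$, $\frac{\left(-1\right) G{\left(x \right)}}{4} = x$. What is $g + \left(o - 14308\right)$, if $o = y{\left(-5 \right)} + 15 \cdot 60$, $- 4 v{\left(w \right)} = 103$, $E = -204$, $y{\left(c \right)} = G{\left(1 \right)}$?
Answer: $- \frac{1381440}{103} \approx -13412.0$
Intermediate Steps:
$G{\left(x \right)} = - 4 x$
$y{\left(c \right)} = -4$ ($y{\left(c \right)} = \left(-4\right) 1 = -4$)
$v{\left(w \right)} = - \frac{103}{4}$ ($v{\left(w \right)} = \left(- \frac{1}{4}\right) 103 = - \frac{103}{4}$)
$o = 896$ ($o = -4 + 15 \cdot 60 = -4 + 900 = 896$)
$g = - \frac{4}{103}$ ($g = \frac{1}{- \frac{103}{4}} = - \frac{4}{103} \approx -0.038835$)
$g + \left(o - 14308\right) = - \frac{4}{103} + \left(896 - 14308\right) = - \frac{4}{103} - 13412 = - \frac{1381440}{103}$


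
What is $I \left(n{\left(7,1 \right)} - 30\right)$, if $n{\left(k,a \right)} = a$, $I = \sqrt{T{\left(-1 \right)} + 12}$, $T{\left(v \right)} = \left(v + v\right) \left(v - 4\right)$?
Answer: $- 29 \sqrt{22} \approx -136.02$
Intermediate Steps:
$T{\left(v \right)} = 2 v \left(-4 + v\right)$
$I = \sqrt{22}$ ($I = \sqrt{2 \left(-1\right) \left(-4 - 1\right) + 12} = \sqrt{2 \left(-1\right) \left(-5\right) + 12} = \sqrt{10 + 12} = \sqrt{22} \approx 4.6904$)
$I \left(n{\left(7,1 \right)} - 30\right) = \sqrt{22} \left(1 - 30\right) = \sqrt{22} \left(-29\right) = - 29 \sqrt{22}$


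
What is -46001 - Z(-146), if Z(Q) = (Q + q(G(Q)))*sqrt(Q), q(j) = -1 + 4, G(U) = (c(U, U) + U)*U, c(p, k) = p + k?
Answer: -46001 + 143*I*sqrt(146) ≈ -46001.0 + 1727.9*I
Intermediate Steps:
c(p, k) = k + p
G(U) = 3*U**2 (G(U) = ((U + U) + U)*U = (2*U + U)*U = (3*U)*U = 3*U**2)
q(j) = 3
Z(Q) = sqrt(Q)*(3 + Q) (Z(Q) = (Q + 3)*sqrt(Q) = (3 + Q)*sqrt(Q) = sqrt(Q)*(3 + Q))
-46001 - Z(-146) = -46001 - sqrt(-146)*(3 - 146) = -46001 - I*sqrt(146)*(-143) = -46001 - (-143)*I*sqrt(146) = -46001 + 143*I*sqrt(146)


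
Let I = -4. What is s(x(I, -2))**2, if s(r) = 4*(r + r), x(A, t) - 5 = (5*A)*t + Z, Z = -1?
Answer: 123904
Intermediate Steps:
x(A, t) = 4 + 5*A*t (x(A, t) = 5 + ((5*A)*t - 1) = 5 + (5*A*t - 1) = 5 + (-1 + 5*A*t) = 4 + 5*A*t)
s(r) = 8*r (s(r) = 4*(2*r) = 8*r)
s(x(I, -2))**2 = (8*(4 + 5*(-4)*(-2)))**2 = (8*(4 + 40))**2 = (8*44)**2 = 352**2 = 123904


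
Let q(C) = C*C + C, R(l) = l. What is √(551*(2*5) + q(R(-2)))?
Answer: 2*√1378 ≈ 74.243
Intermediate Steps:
q(C) = C + C² (q(C) = C² + C = C + C²)
√(551*(2*5) + q(R(-2))) = √(551*(2*5) - 2*(1 - 2)) = √(551*10 - 2*(-1)) = √(5510 + 2) = √5512 = 2*√1378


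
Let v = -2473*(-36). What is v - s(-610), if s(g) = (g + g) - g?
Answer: 89638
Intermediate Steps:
v = 89028
s(g) = g (s(g) = 2*g - g = g)
v - s(-610) = 89028 - 1*(-610) = 89028 + 610 = 89638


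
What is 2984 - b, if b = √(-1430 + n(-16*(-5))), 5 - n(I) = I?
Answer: 2984 - I*√1505 ≈ 2984.0 - 38.794*I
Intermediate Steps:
n(I) = 5 - I
b = I*√1505 (b = √(-1430 + (5 - (-16)*(-5))) = √(-1430 + (5 - 1*80)) = √(-1430 + (5 - 80)) = √(-1430 - 75) = √(-1505) = I*√1505 ≈ 38.794*I)
2984 - b = 2984 - I*√1505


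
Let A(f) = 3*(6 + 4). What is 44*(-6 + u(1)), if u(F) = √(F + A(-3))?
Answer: -264 + 44*√31 ≈ -19.018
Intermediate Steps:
A(f) = 30 (A(f) = 3*10 = 30)
u(F) = √(30 + F) (u(F) = √(F + 30) = √(30 + F))
44*(-6 + u(1)) = 44*(-6 + √(30 + 1)) = 44*(-6 + √31) = -264 + 44*√31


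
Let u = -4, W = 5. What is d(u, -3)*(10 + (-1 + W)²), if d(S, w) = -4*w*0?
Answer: 0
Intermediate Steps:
d(S, w) = 0
d(u, -3)*(10 + (-1 + W)²) = 0*(10 + (-1 + 5)²) = 0*(10 + 4²) = 0*(10 + 16) = 0*26 = 0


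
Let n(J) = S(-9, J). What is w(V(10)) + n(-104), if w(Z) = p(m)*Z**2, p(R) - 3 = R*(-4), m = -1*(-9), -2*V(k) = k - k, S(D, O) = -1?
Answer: -1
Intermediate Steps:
V(k) = 0 (V(k) = -(k - k)/2 = -1/2*0 = 0)
n(J) = -1
m = 9
p(R) = 3 - 4*R (p(R) = 3 + R*(-4) = 3 - 4*R)
w(Z) = -33*Z**2 (w(Z) = (3 - 4*9)*Z**2 = (3 - 36)*Z**2 = -33*Z**2)
w(V(10)) + n(-104) = -33*0**2 - 1 = -33*0 - 1 = 0 - 1 = -1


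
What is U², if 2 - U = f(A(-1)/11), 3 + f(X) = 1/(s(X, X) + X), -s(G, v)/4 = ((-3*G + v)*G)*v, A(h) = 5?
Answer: 44809636/2576025 ≈ 17.395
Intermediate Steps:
s(G, v) = -4*G*v*(v - 3*G) (s(G, v) = -4*(-3*G + v)*G*v = -4*(v - 3*G)*G*v = -4*G*(v - 3*G)*v = -4*G*v*(v - 3*G))
f(X) = -3 + 1/(X + 8*X³) (f(X) = -3 + 1/(4*X*X*(-X + 3*X) + X) = -3 + 1/(4*X*X*(2*X) + X) = -3 + 1/(8*X³ + X) = -3 + 1/(X + 8*X³))
U = 6694/1605 (U = 2 - (1 - 24*(5/11)³ - 15/11)/(5/11 + 8*(5/11)³) = 2 - (1 - 24*(5*(1/11))³ - 15/11)/(5*(1/11) + 8*(5*(1/11))³) = 2 - (1 - 24*(5/11)³ - 3*5/11)/(5/11 + 8*(5/11)³) = 2 - (1 - 24*125/1331 - 15/11)/(5/11 + 8*(125/1331)) = 2 - (1 - 3000/1331 - 15/11)/(5/11 + 1000/1331) = 2 - (-3484)/(1605/1331*1331) = 2 - 1331*(-3484)/(1605*1331) = 2 - 1*(-3484/1605) = 2 + 3484/1605 = 6694/1605 ≈ 4.1707)
U² = (6694/1605)² = 44809636/2576025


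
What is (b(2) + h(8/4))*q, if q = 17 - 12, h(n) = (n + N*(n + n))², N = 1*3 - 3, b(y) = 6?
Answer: 50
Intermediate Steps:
N = 0 (N = 3 - 3 = 0)
h(n) = n² (h(n) = (n + 0*(n + n))² = (n + 0*(2*n))² = (n + 0)² = n²)
q = 5
(b(2) + h(8/4))*q = (6 + (8/4)²)*5 = (6 + (8*(¼))²)*5 = (6 + 2²)*5 = (6 + 4)*5 = 10*5 = 50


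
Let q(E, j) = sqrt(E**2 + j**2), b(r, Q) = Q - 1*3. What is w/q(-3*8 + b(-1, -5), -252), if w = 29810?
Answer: 14905*sqrt(4033)/8066 ≈ 117.35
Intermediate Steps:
b(r, Q) = -3 + Q (b(r, Q) = Q - 3 = -3 + Q)
w/q(-3*8 + b(-1, -5), -252) = 29810/(sqrt((-3*8 + (-3 - 5))**2 + (-252)**2)) = 29810/(sqrt((-24 - 8)**2 + 63504)) = 29810/(sqrt((-32)**2 + 63504)) = 29810/(sqrt(1024 + 63504)) = 29810/(sqrt(64528)) = 29810/((4*sqrt(4033))) = 29810*(sqrt(4033)/16132) = 14905*sqrt(4033)/8066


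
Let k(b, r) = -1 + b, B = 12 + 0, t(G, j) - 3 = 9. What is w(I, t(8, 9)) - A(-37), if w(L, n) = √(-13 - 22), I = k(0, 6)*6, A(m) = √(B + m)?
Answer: I*(-5 + √35) ≈ 0.91608*I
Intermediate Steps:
t(G, j) = 12 (t(G, j) = 3 + 9 = 12)
B = 12
A(m) = √(12 + m)
I = -6 (I = (-1 + 0)*6 = -1*6 = -6)
w(L, n) = I*√35 (w(L, n) = √(-35) = I*√35)
w(I, t(8, 9)) - A(-37) = I*√35 - √(12 - 37) = I*√35 - √(-25) = I*√35 - 5*I = -5*I + I*√35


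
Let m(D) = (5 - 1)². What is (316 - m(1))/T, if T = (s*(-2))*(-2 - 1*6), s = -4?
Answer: -75/16 ≈ -4.6875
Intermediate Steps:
m(D) = 16 (m(D) = 4² = 16)
T = -64 (T = (-4*(-2))*(-2 - 1*6) = 8*(-2 - 6) = 8*(-8) = -64)
(316 - m(1))/T = (316 - 1*16)/(-64) = (316 - 16)*(-1/64) = 300*(-1/64) = -75/16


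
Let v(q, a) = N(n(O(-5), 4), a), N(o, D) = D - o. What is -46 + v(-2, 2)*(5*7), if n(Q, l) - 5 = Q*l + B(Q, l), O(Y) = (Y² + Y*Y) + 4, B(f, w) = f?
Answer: -9601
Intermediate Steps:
O(Y) = 4 + 2*Y² (O(Y) = (Y² + Y²) + 4 = 2*Y² + 4 = 4 + 2*Y²)
n(Q, l) = 5 + Q + Q*l (n(Q, l) = 5 + (Q*l + Q) = 5 + (Q + Q*l) = 5 + Q + Q*l)
v(q, a) = -275 + a (v(q, a) = a - (5 + (4 + 2*(-5)²) + (4 + 2*(-5)²)*4) = a - (5 + (4 + 2*25) + (4 + 2*25)*4) = a - (5 + (4 + 50) + (4 + 50)*4) = a - (5 + 54 + 54*4) = a - (5 + 54 + 216) = a - 1*275 = a - 275 = -275 + a)
-46 + v(-2, 2)*(5*7) = -46 + (-275 + 2)*(5*7) = -46 - 273*35 = -46 - 9555 = -9601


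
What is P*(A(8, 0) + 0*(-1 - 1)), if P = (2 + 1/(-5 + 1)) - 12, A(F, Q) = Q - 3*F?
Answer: 246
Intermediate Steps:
P = -41/4 (P = (2 + 1/(-4)) - 12 = (2 - 1/4) - 12 = 7/4 - 12 = -41/4 ≈ -10.250)
P*(A(8, 0) + 0*(-1 - 1)) = -41*((0 - 3*8) + 0*(-1 - 1))/4 = -41*((0 - 24) + 0*(-2))/4 = -41*(-24 + 0)/4 = -41/4*(-24) = 246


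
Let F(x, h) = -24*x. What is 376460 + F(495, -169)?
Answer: 364580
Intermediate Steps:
376460 + F(495, -169) = 376460 - 24*495 = 376460 - 11880 = 364580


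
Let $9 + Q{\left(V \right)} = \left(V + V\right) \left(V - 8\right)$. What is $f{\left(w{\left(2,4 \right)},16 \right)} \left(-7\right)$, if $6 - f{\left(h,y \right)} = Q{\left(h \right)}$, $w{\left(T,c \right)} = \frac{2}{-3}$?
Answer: $- \frac{217}{9} \approx -24.111$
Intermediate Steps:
$Q{\left(V \right)} = -9 + 2 V \left(-8 + V\right)$ ($Q{\left(V \right)} = -9 + \left(V + V\right) \left(V - 8\right) = -9 + 2 V \left(-8 + V\right)$)
$w{\left(T,c \right)} = - \frac{2}{3}$ ($w{\left(T,c \right)} = 2 \left(- \frac{1}{3}\right) = - \frac{2}{3}$)
$f{\left(h,y \right)} = 15 - 2 h^{2} + 16 h$ ($f{\left(h,y \right)} = 6 - \left(-9 - 16 h + 2 h^{2}\right) = 6 + \left(9 - 2 h^{2} + 16 h\right) = 15 - 2 h^{2} + 16 h$)
$f{\left(w{\left(2,4 \right)},16 \right)} \left(-7\right) = \left(15 - 2 \left(- \frac{2}{3}\right)^{2} + 16 \left(- \frac{2}{3}\right)\right) \left(-7\right) = \left(15 - \frac{8}{9} - \frac{32}{3}\right) \left(-7\right) = \frac{31}{9} \left(-7\right) = - \frac{217}{9}$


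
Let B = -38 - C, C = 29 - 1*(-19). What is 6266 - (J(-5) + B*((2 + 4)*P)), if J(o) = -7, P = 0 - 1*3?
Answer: 4725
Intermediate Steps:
C = 48 (C = 29 + 19 = 48)
P = -3 (P = 0 - 3 = -3)
B = -86 (B = -38 - 1*48 = -38 - 48 = -86)
6266 - (J(-5) + B*((2 + 4)*P)) = 6266 - (-7 - 86*(2 + 4)*(-3)) = 6266 - (-7 - 516*(-3)) = 6266 - (-7 - 86*(-18)) = 6266 - (-7 + 1548) = 6266 - 1*1541 = 6266 - 1541 = 4725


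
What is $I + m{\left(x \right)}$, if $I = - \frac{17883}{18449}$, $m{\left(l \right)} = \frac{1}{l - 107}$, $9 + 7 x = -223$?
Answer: $- \frac{17672366}{18098469} \approx -0.97646$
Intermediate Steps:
$x = - \frac{232}{7}$ ($x = - \frac{9}{7} + \frac{1}{7} \left(-223\right) = - \frac{9}{7} - \frac{223}{7} = - \frac{232}{7} \approx -33.143$)
$m{\left(l \right)} = \frac{1}{-107 + l}$
$I = - \frac{17883}{18449}$ ($I = \left(-17883\right) \frac{1}{18449} = - \frac{17883}{18449} \approx -0.96932$)
$I + m{\left(x \right)} = - \frac{17883}{18449} + \frac{1}{-107 - \frac{232}{7}} = - \frac{17883}{18449} + \frac{1}{- \frac{981}{7}} = - \frac{17883}{18449} - \frac{7}{981} = - \frac{17672366}{18098469}$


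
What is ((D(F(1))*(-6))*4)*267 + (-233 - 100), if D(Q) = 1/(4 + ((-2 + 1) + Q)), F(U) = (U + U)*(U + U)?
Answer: -8739/7 ≈ -1248.4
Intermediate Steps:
F(U) = 4*U**2 (F(U) = (2*U)*(2*U) = 4*U**2)
D(Q) = 1/(3 + Q) (D(Q) = 1/(4 + (-1 + Q)) = 1/(3 + Q))
((D(F(1))*(-6))*4)*267 + (-233 - 100) = ((-6/(3 + 4*1**2))*4)*267 + (-233 - 100) = ((-6/(3 + 4*1))*4)*267 - 333 = ((-6/(3 + 4))*4)*267 - 333 = ((-6/7)*4)*267 - 333 = (((1/7)*(-6))*4)*267 - 333 = -6/7*4*267 - 333 = -24/7*267 - 333 = -6408/7 - 333 = -8739/7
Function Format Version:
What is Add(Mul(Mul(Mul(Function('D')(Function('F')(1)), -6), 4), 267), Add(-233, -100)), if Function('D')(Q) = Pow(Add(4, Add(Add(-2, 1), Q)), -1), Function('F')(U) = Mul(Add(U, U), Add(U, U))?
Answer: Rational(-8739, 7) ≈ -1248.4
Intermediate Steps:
Function('F')(U) = Mul(4, Pow(U, 2)) (Function('F')(U) = Mul(Mul(2, U), Mul(2, U)) = Mul(4, Pow(U, 2)))
Function('D')(Q) = Pow(Add(3, Q), -1) (Function('D')(Q) = Pow(Add(4, Add(-1, Q)), -1) = Pow(Add(3, Q), -1))
Add(Mul(Mul(Mul(Function('D')(Function('F')(1)), -6), 4), 267), Add(-233, -100)) = Add(Mul(Mul(Mul(Pow(Add(3, Mul(4, Pow(1, 2))), -1), -6), 4), 267), Add(-233, -100)) = Add(Mul(Mul(Mul(Pow(Add(3, Mul(4, 1)), -1), -6), 4), 267), -333) = Add(Mul(Mul(Mul(Pow(Add(3, 4), -1), -6), 4), 267), -333) = Add(Mul(Mul(Mul(Pow(7, -1), -6), 4), 267), -333) = Add(Mul(Mul(Mul(Rational(1, 7), -6), 4), 267), -333) = Add(Mul(Mul(Rational(-6, 7), 4), 267), -333) = Add(Mul(Rational(-24, 7), 267), -333) = Add(Rational(-6408, 7), -333) = Rational(-8739, 7)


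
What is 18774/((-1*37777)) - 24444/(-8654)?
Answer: 380475396/163461079 ≈ 2.3276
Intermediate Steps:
18774/((-1*37777)) - 24444/(-8654) = 18774/(-37777) - 24444*(-1/8654) = 18774*(-1/37777) + 12222/4327 = -18774/37777 + 12222/4327 = 380475396/163461079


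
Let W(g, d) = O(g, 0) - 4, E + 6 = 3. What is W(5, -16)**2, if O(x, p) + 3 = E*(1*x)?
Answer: 484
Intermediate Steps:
E = -3 (E = -6 + 3 = -3)
O(x, p) = -3 - 3*x
W(g, d) = -7 - 3*g (W(g, d) = (-3 - 3*g) - 4 = -7 - 3*g)
W(5, -16)**2 = (-7 - 3*5)**2 = (-7 - 15)**2 = (-22)**2 = 484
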